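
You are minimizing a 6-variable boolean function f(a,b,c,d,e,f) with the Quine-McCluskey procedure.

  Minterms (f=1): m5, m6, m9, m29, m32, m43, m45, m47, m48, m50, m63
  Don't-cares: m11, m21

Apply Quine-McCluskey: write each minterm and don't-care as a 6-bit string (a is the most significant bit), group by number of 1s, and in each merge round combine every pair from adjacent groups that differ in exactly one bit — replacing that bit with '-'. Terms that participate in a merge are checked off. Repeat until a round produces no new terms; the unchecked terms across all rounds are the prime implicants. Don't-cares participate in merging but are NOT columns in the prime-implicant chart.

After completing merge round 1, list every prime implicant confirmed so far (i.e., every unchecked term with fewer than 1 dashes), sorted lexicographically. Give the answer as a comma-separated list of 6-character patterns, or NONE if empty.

size-2^0 implicants → 000101(✓)  000110  001001(✓)  001011(✓)  010101(✓)  011101(✓)  100000(✓)  101011(✓)  101101(✓)  101111(✓)  110000(✓)  110010(✓)  111111(✓)
size-2^1 implicants → -01011  0-0101  0010-1  01-101  1-0000  1-1111  101-11  1011-1  1100-0
Unchecked terms (primes): -01011, 0-0101, 000110, 0010-1, 01-101, 1-0000, 1-1111, 101-11, 1011-1, 1100-0

000110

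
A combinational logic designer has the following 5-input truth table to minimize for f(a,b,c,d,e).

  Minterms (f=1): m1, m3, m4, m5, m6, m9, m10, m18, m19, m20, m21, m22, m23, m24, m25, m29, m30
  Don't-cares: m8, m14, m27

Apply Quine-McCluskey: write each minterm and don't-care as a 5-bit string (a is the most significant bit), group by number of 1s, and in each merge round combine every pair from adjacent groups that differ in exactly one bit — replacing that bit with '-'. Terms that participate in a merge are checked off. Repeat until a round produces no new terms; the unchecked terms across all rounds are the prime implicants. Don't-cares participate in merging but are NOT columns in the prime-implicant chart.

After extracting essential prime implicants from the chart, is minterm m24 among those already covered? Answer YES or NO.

YES

size-2^0 implicants → 00001(✓)  00011(✓)  00100(✓)  00101(✓)  00110(✓)  01000(✓)  01001(✓)  01010(✓)  01110(✓)  10010(✓)  10011(✓)  10100(✓)  10101(✓)  10110(✓)  10111(✓)  11000(✓)  11001(✓)  11011(✓)  11101(✓)  11110(✓)
size-2^1 implicants → -0011  -0100(✓)  -0101(✓)  -0110(✓)  -1000(✓)  -1001(✓)  -1110(✓)  0-001  0-110(✓)  00-01  000-1  001-0(✓)  0010-(✓)  01-10  010-0  0100-(✓)  1-011  1-101  1-110(✓)  10-10(✓)  10-11(✓)  1001-(✓)  101-0(✓)  101-1(✓)  1010-(✓)  1011-(✓)  11-01  110-1  1100-(✓)
size-2^2 implicants → --110  -01-0  -010-  -100-  10-1-  101--
Unchecked terms (primes): --110, -0011, -01-0, -010-, -100-, 0-001, 00-01, 000-1, 01-10, 010-0, 1-011, 1-101, 10-1-, 101--, 11-01, 110-1
Minterm coverage:
  m1 ⊆ 0-001,00-01,000-1
  m3 ⊆ -0011,000-1
  m4 ⊆ -01-0,-010-
  m5 ⊆ -010-,00-01
  m6 ⊆ --110,-01-0
  m9 ⊆ -100-,0-001
  m10 ⊆ 01-10,010-0
  m18 ⊆ 10-1- [E]
  m19 ⊆ -0011,1-011,10-1-
  m20 ⊆ -01-0,-010-,101--
  m21 ⊆ -010-,1-101,101--
  m22 ⊆ --110,-01-0,10-1-,101--
  m23 ⊆ 10-1-,101--
  m24 ⊆ -100- [E]
  m25 ⊆ -100-,11-01,110-1
  m29 ⊆ 1-101,11-01
  m30 ⊆ --110 [E]
E = {--110, -100-, 10-1-}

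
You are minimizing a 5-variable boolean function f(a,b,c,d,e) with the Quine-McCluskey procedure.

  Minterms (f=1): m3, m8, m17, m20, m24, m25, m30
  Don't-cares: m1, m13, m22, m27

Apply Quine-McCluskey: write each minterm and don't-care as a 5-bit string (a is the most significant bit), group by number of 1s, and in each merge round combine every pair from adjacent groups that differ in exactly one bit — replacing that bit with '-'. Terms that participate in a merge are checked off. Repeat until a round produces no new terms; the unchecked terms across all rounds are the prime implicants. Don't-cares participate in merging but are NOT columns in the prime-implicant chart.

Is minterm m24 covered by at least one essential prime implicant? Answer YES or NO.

[col 0] 00001*, 00011*, 01000*, 01101, 10001*, 10100*, 10110*, 11000*, 11001*, 11011*, 11110*
[col 1] -0001, -1000, 000-1, 1-001, 1-110, 101-0, 110-1, 1100-
Prime implicants: -0001, -1000, 000-1, 01101, 1-001, 1-110, 101-0, 110-1, 1100-
PI chart (minterm → PIs covering it):
  3 | 000-1  (sole → essential)
  8 | -1000  (sole → essential)
  17 | -0001,1-001
  20 | 101-0  (sole → essential)
  24 | -1000,1100-
  25 | 1-001,110-1,1100-
  30 | 1-110  (sole → essential)
Essential prime implicants: -1000, 000-1, 1-110, 101-0

YES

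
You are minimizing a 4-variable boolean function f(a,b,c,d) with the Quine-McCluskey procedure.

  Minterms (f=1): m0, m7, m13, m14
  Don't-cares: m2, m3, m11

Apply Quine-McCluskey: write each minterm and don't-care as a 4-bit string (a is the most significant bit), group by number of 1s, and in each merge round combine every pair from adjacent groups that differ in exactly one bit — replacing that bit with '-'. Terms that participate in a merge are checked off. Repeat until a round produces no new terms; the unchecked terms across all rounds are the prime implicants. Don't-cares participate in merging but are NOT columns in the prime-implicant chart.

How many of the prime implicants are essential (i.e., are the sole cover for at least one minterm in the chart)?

[col 0] 0000*, 0010*, 0011*, 0111*, 1011*, 1101, 1110
[col 1] -011, 0-11, 00-0, 001-
Prime implicants: -011, 0-11, 00-0, 001-, 1101, 1110
PI chart (minterm → PIs covering it):
  0 | 00-0  (sole → essential)
  7 | 0-11  (sole → essential)
  13 | 1101  (sole → essential)
  14 | 1110  (sole → essential)
Essential prime implicants: 0-11, 00-0, 1101, 1110

4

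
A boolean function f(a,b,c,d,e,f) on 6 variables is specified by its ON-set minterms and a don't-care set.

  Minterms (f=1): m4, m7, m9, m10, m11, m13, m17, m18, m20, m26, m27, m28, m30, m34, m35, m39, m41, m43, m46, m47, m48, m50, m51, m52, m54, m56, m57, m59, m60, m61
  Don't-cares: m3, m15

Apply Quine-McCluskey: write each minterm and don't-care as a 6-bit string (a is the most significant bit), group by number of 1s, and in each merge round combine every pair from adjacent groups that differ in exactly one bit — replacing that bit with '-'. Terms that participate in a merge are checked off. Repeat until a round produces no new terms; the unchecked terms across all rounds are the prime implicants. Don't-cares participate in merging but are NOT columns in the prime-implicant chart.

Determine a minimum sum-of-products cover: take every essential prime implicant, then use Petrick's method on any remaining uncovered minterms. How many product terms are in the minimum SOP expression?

12

size-2^0 implicants → 000011(✓)  000100(✓)  000111(✓)  001001(✓)  001010(✓)  001011(✓)  001101(✓)  001111(✓)  010001  010010(✓)  010100(✓)  011010(✓)  011011(✓)  011100(✓)  011110(✓)  100010(✓)  100011(✓)  100111(✓)  101001(✓)  101011(✓)  101110(✓)  101111(✓)  110000(✓)  110010(✓)  110011(✓)  110100(✓)  110110(✓)  111000(✓)  111001(✓)  111011(✓)  111100(✓)  111101(✓)
size-2^1 implicants → -00011(✓)  -00111(✓)  -01001(✓)  -01011(✓)  -01111(✓)  -10010  -10100(✓)  -11011(✓)  -11100(✓)  0-0100  0-1010(✓)  0-1011(✓)  00-011(✓)  00-111(✓)  000-11(✓)  001-01(✓)  001-11(✓)  0010-1(✓)  00101-(✓)  0011-1(✓)  01-010  01-100(✓)  011-10  01101-(✓)  0111-0  1-0010(✓)  1-0011(✓)  1-1001(✓)  1-1011(✓)  10-011(✓)  10-111(✓)  100-11(✓)  10001-(✓)  101-11(✓)  1010-1(✓)  10111-  11-000(✓)  11-011(✓)  11-100(✓)  110-00(✓)  110-10(✓)  1100-0(✓)  11001-(✓)  1101-0(✓)  111-00(✓)  111-01(✓)  1110-1(✓)  11100-(✓)  11110-(✓)
size-2^2 implicants → --1011  -0-011(✓)  -0-111(✓)  -00-11(✓)  -01-11(✓)  -010-1  -1-100  0-101-  00--11(✓)  001--1  1--011  1-001-  1-10-1  10--11(✓)  11--00  110--0  111-0-
size-2^3 implicants → -0--11
Unchecked terms (primes): --1011, -0--11, -010-1, -1-100, -10010, 0-0100, 0-101-, 001--1, 01-010, 010001, 011-10, 0111-0, 1--011, 1-001-, 1-10-1, 10111-, 11--00, 110--0, 111-0-
Minterm coverage:
  m4 ⊆ 0-0100 [E]
  m7 ⊆ -0--11 [E]
  m9 ⊆ -010-1,001--1
  m10 ⊆ 0-101- [E]
  m11 ⊆ --1011,-0--11,-010-1,0-101-,001--1
  m13 ⊆ 001--1 [E]
  m17 ⊆ 010001 [E]
  m18 ⊆ -10010,01-010
  m20 ⊆ -1-100,0-0100
  m26 ⊆ 0-101-,01-010,011-10
  m27 ⊆ --1011,0-101-
  m28 ⊆ -1-100,0111-0
  m30 ⊆ 011-10,0111-0
  m34 ⊆ 1-001- [E]
  m35 ⊆ -0--11,1--011,1-001-
  m39 ⊆ -0--11 [E]
  m41 ⊆ -010-1,1-10-1
  m43 ⊆ --1011,-0--11,-010-1,1--011,1-10-1
  m46 ⊆ 10111- [E]
  m47 ⊆ -0--11,10111-
  m48 ⊆ 11--00,110--0
  m50 ⊆ -10010,1-001-,110--0
  m51 ⊆ 1--011,1-001-
  m52 ⊆ -1-100,11--00,110--0
  m54 ⊆ 110--0 [E]
  m56 ⊆ 11--00,111-0-
  m57 ⊆ 1-10-1,111-0-
  m59 ⊆ --1011,1--011,1-10-1
  m60 ⊆ -1-100,11--00,111-0-
  m61 ⊆ 111-0- [E]
E = {-0--11, 0-0100, 0-101-, 001--1, 010001, 1-001-, 10111-, 110--0, 111-0-}
Petrick residual → -10010, 0111-0, 1-10-1
Cover = b'ef + bc'd'ef' + a'c'de'f' + a'cd'e + a'b'cf + a'bc'd'e'f + a'bcdf' + ac'd'e + acd'f + ab'cde + abc'f' + abce'  |cover|=12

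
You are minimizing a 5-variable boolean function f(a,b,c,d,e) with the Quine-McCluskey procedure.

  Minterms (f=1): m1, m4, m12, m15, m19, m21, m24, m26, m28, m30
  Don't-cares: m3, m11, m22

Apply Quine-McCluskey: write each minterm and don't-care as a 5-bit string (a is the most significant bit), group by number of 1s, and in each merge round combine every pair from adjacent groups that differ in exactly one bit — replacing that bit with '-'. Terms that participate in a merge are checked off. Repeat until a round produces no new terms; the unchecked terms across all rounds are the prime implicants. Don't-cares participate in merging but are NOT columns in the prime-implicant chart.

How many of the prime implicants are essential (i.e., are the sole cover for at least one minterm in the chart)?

6

size-2^0 implicants → 00001(✓)  00011(✓)  00100(✓)  01011(✓)  01100(✓)  01111(✓)  10011(✓)  10101  10110(✓)  11000(✓)  11010(✓)  11100(✓)  11110(✓)
size-2^1 implicants → -0011  -1100  0-011  0-100  000-1  01-11  1-110  11-00(✓)  11-10(✓)  110-0(✓)  111-0(✓)
size-2^2 implicants → 11--0
Unchecked terms (primes): -0011, -1100, 0-011, 0-100, 000-1, 01-11, 1-110, 10101, 11--0
Minterm coverage:
  m1 ⊆ 000-1 [E]
  m4 ⊆ 0-100 [E]
  m12 ⊆ -1100,0-100
  m15 ⊆ 01-11 [E]
  m19 ⊆ -0011 [E]
  m21 ⊆ 10101 [E]
  m24 ⊆ 11--0 [E]
  m26 ⊆ 11--0 [E]
  m28 ⊆ -1100,11--0
  m30 ⊆ 1-110,11--0
E = {-0011, 0-100, 000-1, 01-11, 10101, 11--0}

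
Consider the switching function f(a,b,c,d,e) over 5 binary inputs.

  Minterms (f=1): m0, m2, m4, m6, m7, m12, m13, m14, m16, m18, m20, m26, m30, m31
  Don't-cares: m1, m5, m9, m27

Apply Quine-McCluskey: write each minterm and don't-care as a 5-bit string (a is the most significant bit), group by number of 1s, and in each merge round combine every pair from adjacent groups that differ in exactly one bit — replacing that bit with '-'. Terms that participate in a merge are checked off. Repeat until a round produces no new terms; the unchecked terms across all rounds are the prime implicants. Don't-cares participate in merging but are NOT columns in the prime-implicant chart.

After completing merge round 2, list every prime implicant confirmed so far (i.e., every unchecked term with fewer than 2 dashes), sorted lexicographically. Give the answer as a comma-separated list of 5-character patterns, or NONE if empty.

-1110, 1-010

size-2^0 implicants → 00000(✓)  00001(✓)  00010(✓)  00100(✓)  00101(✓)  00110(✓)  00111(✓)  01001(✓)  01100(✓)  01101(✓)  01110(✓)  10000(✓)  10010(✓)  10100(✓)  11010(✓)  11011(✓)  11110(✓)  11111(✓)
size-2^1 implicants → -0000(✓)  -0010(✓)  -0100(✓)  -1110  0-001(✓)  0-100(✓)  0-101(✓)  0-110(✓)  00-00(✓)  00-01(✓)  00-10(✓)  000-0(✓)  0000-(✓)  001-0(✓)  001-1(✓)  0010-(✓)  0011-(✓)  01-01(✓)  011-0(✓)  0110-(✓)  1-010  10-00(✓)  100-0(✓)  11-10(✓)  11-11(✓)  1101-(✓)  1111-(✓)
size-2^2 implicants → -0-00  -00-0  0--01  0-1-0  0-10-  00--0  00-0-  001--  11-1-
Unchecked terms (primes): -0-00, -00-0, -1110, 0--01, 0-1-0, 0-10-, 00--0, 00-0-, 001--, 1-010, 11-1-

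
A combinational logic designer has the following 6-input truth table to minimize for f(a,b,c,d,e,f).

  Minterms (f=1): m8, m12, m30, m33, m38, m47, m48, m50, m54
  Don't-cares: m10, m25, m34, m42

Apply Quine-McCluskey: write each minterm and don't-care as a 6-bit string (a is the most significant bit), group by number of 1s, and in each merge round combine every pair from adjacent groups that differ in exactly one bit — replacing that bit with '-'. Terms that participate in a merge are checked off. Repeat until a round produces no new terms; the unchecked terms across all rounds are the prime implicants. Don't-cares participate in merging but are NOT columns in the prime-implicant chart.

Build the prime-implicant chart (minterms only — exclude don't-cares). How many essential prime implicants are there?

size-2^0 implicants → 001000(✓)  001010(✓)  001100(✓)  011001  011110  100001  100010(✓)  100110(✓)  101010(✓)  101111  110000(✓)  110010(✓)  110110(✓)
size-2^1 implicants → -01010  001-00  0010-0  1-0010(✓)  1-0110(✓)  10-010  100-10(✓)  110-10(✓)  1100-0
size-2^2 implicants → 1-0-10
Unchecked terms (primes): -01010, 001-00, 0010-0, 011001, 011110, 1-0-10, 10-010, 100001, 101111, 1100-0
Minterm coverage:
  m8 ⊆ 001-00,0010-0
  m12 ⊆ 001-00 [E]
  m30 ⊆ 011110 [E]
  m33 ⊆ 100001 [E]
  m38 ⊆ 1-0-10 [E]
  m47 ⊆ 101111 [E]
  m48 ⊆ 1100-0 [E]
  m50 ⊆ 1-0-10,1100-0
  m54 ⊆ 1-0-10 [E]
E = {001-00, 011110, 1-0-10, 100001, 101111, 1100-0}

6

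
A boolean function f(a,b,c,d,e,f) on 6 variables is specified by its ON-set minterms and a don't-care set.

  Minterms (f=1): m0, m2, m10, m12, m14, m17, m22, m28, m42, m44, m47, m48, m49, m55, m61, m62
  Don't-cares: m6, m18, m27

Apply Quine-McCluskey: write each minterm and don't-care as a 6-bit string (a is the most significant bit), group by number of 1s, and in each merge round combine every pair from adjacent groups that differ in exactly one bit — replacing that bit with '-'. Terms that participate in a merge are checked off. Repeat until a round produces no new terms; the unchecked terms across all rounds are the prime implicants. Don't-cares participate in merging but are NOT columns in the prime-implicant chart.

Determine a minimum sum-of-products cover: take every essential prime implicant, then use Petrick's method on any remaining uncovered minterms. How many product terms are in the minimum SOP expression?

size-2^0 implicants → 000000(✓)  000010(✓)  000110(✓)  001010(✓)  001100(✓)  001110(✓)  010001(✓)  010010(✓)  010110(✓)  011011  011100(✓)  101010(✓)  101100(✓)  101111  110000(✓)  110001(✓)  110111  111101  111110
size-2^1 implicants → -01010  -01100  -10001  0-0010(✓)  0-0110(✓)  0-1100  00-010(✓)  00-110(✓)  000-10(✓)  0000-0  001-10(✓)  0011-0  010-10(✓)  11000-
size-2^2 implicants → 0-0-10  00--10
Unchecked terms (primes): -01010, -01100, -10001, 0-0-10, 0-1100, 00--10, 0000-0, 0011-0, 011011, 101111, 11000-, 110111, 111101, 111110
Minterm coverage:
  m0 ⊆ 0000-0 [E]
  m2 ⊆ 0-0-10,00--10,0000-0
  m10 ⊆ -01010,00--10
  m12 ⊆ -01100,0-1100,0011-0
  m14 ⊆ 00--10,0011-0
  m17 ⊆ -10001 [E]
  m22 ⊆ 0-0-10 [E]
  m28 ⊆ 0-1100 [E]
  m42 ⊆ -01010 [E]
  m44 ⊆ -01100 [E]
  m47 ⊆ 101111 [E]
  m48 ⊆ 11000- [E]
  m49 ⊆ -10001,11000-
  m55 ⊆ 110111 [E]
  m61 ⊆ 111101 [E]
  m62 ⊆ 111110 [E]
E = {-01010, -01100, -10001, 0-0-10, 0-1100, 0000-0, 101111, 11000-, 110111, 111101, 111110}
Petrick residual → 00--10
Cover = b'cd'ef' + b'cde'f' + bc'd'e'f + a'c'ef' + a'cde'f' + a'b'ef' + a'b'c'd'f' + ab'cdef + abc'd'e' + abc'def + abcde'f + abcdef'  |cover|=12

12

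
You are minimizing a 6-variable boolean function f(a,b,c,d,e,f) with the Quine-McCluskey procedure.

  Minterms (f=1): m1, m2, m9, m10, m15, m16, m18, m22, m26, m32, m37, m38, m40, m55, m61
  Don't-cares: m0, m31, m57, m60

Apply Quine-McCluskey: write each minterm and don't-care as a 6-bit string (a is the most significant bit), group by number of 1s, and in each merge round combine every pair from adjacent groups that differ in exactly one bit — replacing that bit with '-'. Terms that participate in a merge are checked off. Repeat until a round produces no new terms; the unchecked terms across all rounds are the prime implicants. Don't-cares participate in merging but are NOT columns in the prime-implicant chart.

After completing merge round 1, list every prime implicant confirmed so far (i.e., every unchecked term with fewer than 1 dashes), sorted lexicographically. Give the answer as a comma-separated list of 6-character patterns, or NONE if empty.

Round 0: 000000✓ 000001✓ 000010✓ 001001✓ 001010✓ 001111✓ 010000✓ 010010✓ 010110✓ 011010✓ 011111✓ 100000✓ 100101 100110 101000✓ 110111 111001✓ 111100✓ 111101✓
Round 1: -00000 0-0000✓ 0-0010✓ 0-1010✓ 0-1111 00-001 00-010✓ 0000-0✓ 00000- 01-010✓ 010-10 0100-0✓ 10-000 111-01 11110-
Round 2: 0--010 0-00-0
PIs = {-00000, 0--010, 0-00-0, 0-1111, 00-001, 00000-, 010-10, 10-000, 100101, 100110, 110111, 111-01, 11110-}

100101, 100110, 110111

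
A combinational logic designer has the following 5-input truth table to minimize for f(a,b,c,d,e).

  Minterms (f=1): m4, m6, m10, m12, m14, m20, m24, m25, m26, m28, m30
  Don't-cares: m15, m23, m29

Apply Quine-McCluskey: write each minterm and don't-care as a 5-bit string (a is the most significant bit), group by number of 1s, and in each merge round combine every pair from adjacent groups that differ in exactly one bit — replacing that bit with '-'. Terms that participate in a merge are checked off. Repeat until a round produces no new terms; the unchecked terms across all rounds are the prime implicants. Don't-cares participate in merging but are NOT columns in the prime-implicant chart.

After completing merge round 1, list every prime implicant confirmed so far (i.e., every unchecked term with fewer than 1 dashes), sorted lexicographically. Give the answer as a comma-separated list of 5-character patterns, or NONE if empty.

[col 0] 00100*, 00110*, 01010*, 01100*, 01110*, 01111*, 10100*, 10111, 11000*, 11001*, 11010*, 11100*, 11101*, 11110*
[col 1] -0100*, -1010*, -1100*, -1110*, 0-100*, 0-110*, 001-0*, 01-10*, 011-0*, 0111-, 1-100*, 11-00*, 11-01*, 11-10*, 110-0*, 1100-*, 111-0*, 1110-*
[col 2] --100, -1-10, -11-0, 0-1-0, 11--0, 11-0-
Prime implicants: --100, -1-10, -11-0, 0-1-0, 0111-, 10111, 11--0, 11-0-

10111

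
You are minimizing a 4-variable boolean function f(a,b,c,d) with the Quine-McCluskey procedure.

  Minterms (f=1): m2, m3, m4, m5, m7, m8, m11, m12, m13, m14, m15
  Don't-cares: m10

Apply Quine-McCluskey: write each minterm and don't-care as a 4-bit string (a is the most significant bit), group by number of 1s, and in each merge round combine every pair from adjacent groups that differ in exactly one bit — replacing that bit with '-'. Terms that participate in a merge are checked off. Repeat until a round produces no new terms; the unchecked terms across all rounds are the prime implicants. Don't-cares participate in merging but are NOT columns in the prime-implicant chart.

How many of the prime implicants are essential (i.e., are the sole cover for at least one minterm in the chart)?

3

Round 0: 0010✓ 0011✓ 0100✓ 0101✓ 0111✓ 1000✓ 1010✓ 1011✓ 1100✓ 1101✓ 1110✓ 1111✓
Round 1: -010✓ -011✓ -100✓ -101✓ -111✓ 0-11✓ 001-✓ 01-1✓ 010-✓ 1-00✓ 1-10✓ 1-11✓ 10-0✓ 101-✓ 11-0✓ 11-1✓ 110-✓ 111-✓
Round 2: --11 -01- -1-1 -10- 1--0 1-1- 11--
PIs = {--11, -01-, -1-1, -10-, 1--0, 1-1-, 11--}
Coverage chart:
  m2: -01- ←essential
  m3: --11,-01-
  m4: -10- ←essential
  m5: -1-1,-10-
  m7: --11,-1-1
  m8: 1--0 ←essential
  m11: --11,-01-,1-1-
  m12: -10-,1--0,11--
  m13: -1-1,-10-,11--
  m14: 1--0,1-1-,11--
  m15: --11,-1-1,1-1-,11--
Essential: -01-, -10-, 1--0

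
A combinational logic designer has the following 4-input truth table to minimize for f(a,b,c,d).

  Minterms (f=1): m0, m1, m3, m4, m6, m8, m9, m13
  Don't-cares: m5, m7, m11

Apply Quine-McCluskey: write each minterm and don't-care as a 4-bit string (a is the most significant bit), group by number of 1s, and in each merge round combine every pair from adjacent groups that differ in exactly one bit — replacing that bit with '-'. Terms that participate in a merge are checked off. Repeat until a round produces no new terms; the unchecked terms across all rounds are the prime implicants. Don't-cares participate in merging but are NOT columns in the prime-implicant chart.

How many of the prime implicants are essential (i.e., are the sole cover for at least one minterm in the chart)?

3

size-2^0 implicants → 0000(✓)  0001(✓)  0011(✓)  0100(✓)  0101(✓)  0110(✓)  0111(✓)  1000(✓)  1001(✓)  1011(✓)  1101(✓)
size-2^1 implicants → -000(✓)  -001(✓)  -011(✓)  -101(✓)  0-00(✓)  0-01(✓)  0-11(✓)  00-1(✓)  000-(✓)  01-0(✓)  01-1(✓)  010-(✓)  011-(✓)  1-01(✓)  10-1(✓)  100-(✓)
size-2^2 implicants → --01  -0-1  -00-  0--1  0-0-  01--
Unchecked terms (primes): --01, -0-1, -00-, 0--1, 0-0-, 01--
Minterm coverage:
  m0 ⊆ -00-,0-0-
  m1 ⊆ --01,-0-1,-00-,0--1,0-0-
  m3 ⊆ -0-1,0--1
  m4 ⊆ 0-0-,01--
  m6 ⊆ 01-- [E]
  m8 ⊆ -00- [E]
  m9 ⊆ --01,-0-1,-00-
  m13 ⊆ --01 [E]
E = {--01, -00-, 01--}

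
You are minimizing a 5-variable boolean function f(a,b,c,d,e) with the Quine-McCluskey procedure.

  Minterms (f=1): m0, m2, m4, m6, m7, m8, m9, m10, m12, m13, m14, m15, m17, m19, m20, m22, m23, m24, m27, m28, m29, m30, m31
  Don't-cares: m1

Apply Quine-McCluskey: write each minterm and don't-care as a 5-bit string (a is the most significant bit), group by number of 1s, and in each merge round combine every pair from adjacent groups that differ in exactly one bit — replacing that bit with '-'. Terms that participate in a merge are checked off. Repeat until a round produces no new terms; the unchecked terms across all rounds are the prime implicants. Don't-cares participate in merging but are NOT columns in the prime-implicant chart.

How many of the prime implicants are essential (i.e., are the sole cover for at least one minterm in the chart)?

[col 0] 00000*, 00001*, 00010*, 00100*, 00110*, 00111*, 01000*, 01001*, 01010*, 01100*, 01101*, 01110*, 01111*, 10001*, 10011*, 10100*, 10110*, 10111*, 11000*, 11011*, 11100*, 11101*, 11110*, 11111*
[col 1] -0001, -0100*, -0110*, -0111*, -1000*, -1100*, -1101*, -1110*, -1111*, 0-000*, 0-001*, 0-010*, 0-100*, 0-110*, 0-111*, 00-00*, 00-10*, 000-0*, 0000-*, 001-0*, 0011-*, 01-00*, 01-01*, 01-10*, 010-0*, 0100-*, 011-0*, 011-1*, 0110-*, 0111-*, 1-011*, 1-100*, 1-110*, 1-111*, 10-11*, 100-1, 101-0*, 1011-*, 11-00*, 11-11*, 111-0*, 111-1*, 1110-*, 1111-*
[col 2] --100*, --110*, --111*, -01-0*, -011-*, -1-00, -11-0*, -11-1*, -110-*, -111-*, 0--00*, 0--10*, 0-0-0*, 0-00-, 0-1-0*, 0-11-*, 00--0*, 01--0*, 01-0-, 011--*, 1--11, 1-1-0*, 1-11-*, 111--*
[col 3] --1-0, --11-, -11--, 0---0
Prime implicants: --1-0, --11-, -0001, -1-00, -11--, 0---0, 0-00-, 01-0-, 1--11, 100-1
PI chart (minterm → PIs covering it):
  0 | 0---0,0-00-
  2 | 0---0  (sole → essential)
  4 | --1-0,0---0
  6 | --1-0,--11-,0---0
  7 | --11-  (sole → essential)
  8 | -1-00,0---0,0-00-,01-0-
  9 | 0-00-,01-0-
  10 | 0---0  (sole → essential)
  12 | --1-0,-1-00,-11--,0---0,01-0-
  13 | -11--,01-0-
  14 | --1-0,--11-,-11--,0---0
  15 | --11-,-11--
  17 | -0001,100-1
  19 | 1--11,100-1
  20 | --1-0  (sole → essential)
  22 | --1-0,--11-
  23 | --11-,1--11
  24 | -1-00  (sole → essential)
  27 | 1--11  (sole → essential)
  28 | --1-0,-1-00,-11--
  29 | -11--  (sole → essential)
  30 | --1-0,--11-,-11--
  31 | --11-,-11--,1--11
Essential prime implicants: --1-0, --11-, -1-00, -11--, 0---0, 1--11

6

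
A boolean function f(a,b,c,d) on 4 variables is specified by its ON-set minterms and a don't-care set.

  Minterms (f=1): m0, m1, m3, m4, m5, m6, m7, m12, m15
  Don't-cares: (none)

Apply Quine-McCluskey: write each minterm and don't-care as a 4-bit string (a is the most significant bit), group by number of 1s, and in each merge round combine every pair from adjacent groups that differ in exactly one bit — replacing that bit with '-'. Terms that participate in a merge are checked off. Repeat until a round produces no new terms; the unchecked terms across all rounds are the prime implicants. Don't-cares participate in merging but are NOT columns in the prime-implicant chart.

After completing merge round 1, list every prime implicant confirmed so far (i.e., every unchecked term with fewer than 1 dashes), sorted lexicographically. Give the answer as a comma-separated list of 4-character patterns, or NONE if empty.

[col 0] 0000*, 0001*, 0011*, 0100*, 0101*, 0110*, 0111*, 1100*, 1111*
[col 1] -100, -111, 0-00*, 0-01*, 0-11*, 00-1*, 000-*, 01-0*, 01-1*, 010-*, 011-*
[col 2] 0--1, 0-0-, 01--
Prime implicants: -100, -111, 0--1, 0-0-, 01--

NONE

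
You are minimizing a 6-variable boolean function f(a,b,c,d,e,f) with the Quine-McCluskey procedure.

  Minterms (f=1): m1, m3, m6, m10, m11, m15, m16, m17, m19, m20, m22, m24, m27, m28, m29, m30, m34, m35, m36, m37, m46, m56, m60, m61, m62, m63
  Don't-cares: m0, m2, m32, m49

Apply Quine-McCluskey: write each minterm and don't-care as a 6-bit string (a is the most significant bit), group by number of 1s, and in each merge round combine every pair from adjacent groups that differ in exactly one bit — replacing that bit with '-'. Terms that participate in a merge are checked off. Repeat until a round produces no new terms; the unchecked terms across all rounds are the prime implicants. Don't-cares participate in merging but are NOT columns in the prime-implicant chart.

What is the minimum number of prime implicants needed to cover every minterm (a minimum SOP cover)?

Round 0: 000000✓ 000001✓ 000010✓ 000011✓ 000110✓ 001010✓ 001011✓ 001111✓ 010000✓ 010001✓ 010011✓ 010100✓ 010110✓ 011000✓ 011011✓ 011100✓ 011101✓ 011110✓ 100000✓ 100010✓ 100011✓ 100100✓ 100101✓ 101110✓ 110001✓ 111000✓ 111100✓ 111101✓ 111110✓ 111111✓
Round 1: -00000✓ -00010✓ -00011✓ -10001 -11000✓ -11100✓ -11101✓ -11110✓ 0-0000✓ 0-0001✓ 0-0011✓ 0-0110 0-1011✓ 00-010✓ 00-011✓ 000-10 0000-0✓ 0000-1✓ 00000-✓ 00001-✓ 001-11 00101-✓ 01-000✓ 01-011✓ 01-100✓ 01-110✓ 010-00✓ 0100-1✓ 01000-✓ 0101-0✓ 011-00✓ 0111-0✓ 01110-✓ 1-1110 100-00 1000-0✓ 10001-✓ 10010- 111-00✓ 1111-0✓ 1111-1✓ 11110-✓ 11111-✓
Round 2: -000-0 -0001- -11-00 -111-0 -1110- 0--011 0-00-1 0-000- 00-01- 0000-- 01--00 01-1-0 1111--
PIs = {-000-0, -0001-, -10001, -11-00, -111-0, -1110-, 0--011, 0-00-1, 0-000-, 0-0110, 00-01-, 000-10, 0000--, 001-11, 01--00, 01-1-0, 1-1110, 100-00, 10010-, 1111--}
Coverage chart:
  m1: 0-00-1,0-000-,0000--
  m3: -0001-,0--011,0-00-1,00-01-,0000--
  m6: 0-0110,000-10
  m10: 00-01- ←essential
  m11: 0--011,00-01-,001-11
  m15: 001-11 ←essential
  m16: 0-000-,01--00
  m17: -10001,0-00-1,0-000-
  m19: 0--011,0-00-1
  m20: 01--00,01-1-0
  m22: 0-0110,01-1-0
  m24: -11-00,01--00
  m27: 0--011 ←essential
  m28: -11-00,-111-0,-1110-,01--00,01-1-0
  m29: -1110- ←essential
  m30: -111-0,01-1-0
  m34: -000-0,-0001-
  m35: -0001- ←essential
  m36: 100-00,10010-
  m37: 10010- ←essential
  m46: 1-1110 ←essential
  m56: -11-00 ←essential
  m60: -11-00,-111-0,-1110-,1111--
  m61: -1110-,1111--
  m62: -111-0,1-1110,1111--
  m63: 1111-- ←essential
Essential: -0001-, -11-00, -1110-, 0--011, 00-01-, 001-11, 1-1110, 10010-, 1111--
Petrick residual → 0-000-, 0-0110, 01-1-0
Min cover (12 terms): b'c'd'e + bce'f' + bcde' + a'd'ef + a'c'd'e' + a'c'def' + a'b'd'e + a'b'cef + a'bdf' + acdef' + ab'c'de' + abcd

12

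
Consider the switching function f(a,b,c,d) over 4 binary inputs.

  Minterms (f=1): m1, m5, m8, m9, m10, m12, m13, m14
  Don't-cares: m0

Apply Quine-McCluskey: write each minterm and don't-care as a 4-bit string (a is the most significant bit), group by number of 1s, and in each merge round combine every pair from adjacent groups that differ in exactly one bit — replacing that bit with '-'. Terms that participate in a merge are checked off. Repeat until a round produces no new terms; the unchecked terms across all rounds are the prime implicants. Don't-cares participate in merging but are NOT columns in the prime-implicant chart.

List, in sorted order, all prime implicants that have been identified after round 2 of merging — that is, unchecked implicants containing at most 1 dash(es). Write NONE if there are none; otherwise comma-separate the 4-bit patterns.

NONE

size-2^0 implicants → 0000(✓)  0001(✓)  0101(✓)  1000(✓)  1001(✓)  1010(✓)  1100(✓)  1101(✓)  1110(✓)
size-2^1 implicants → -000(✓)  -001(✓)  -101(✓)  0-01(✓)  000-(✓)  1-00(✓)  1-01(✓)  1-10(✓)  10-0(✓)  100-(✓)  11-0(✓)  110-(✓)
size-2^2 implicants → --01  -00-  1--0  1-0-
Unchecked terms (primes): --01, -00-, 1--0, 1-0-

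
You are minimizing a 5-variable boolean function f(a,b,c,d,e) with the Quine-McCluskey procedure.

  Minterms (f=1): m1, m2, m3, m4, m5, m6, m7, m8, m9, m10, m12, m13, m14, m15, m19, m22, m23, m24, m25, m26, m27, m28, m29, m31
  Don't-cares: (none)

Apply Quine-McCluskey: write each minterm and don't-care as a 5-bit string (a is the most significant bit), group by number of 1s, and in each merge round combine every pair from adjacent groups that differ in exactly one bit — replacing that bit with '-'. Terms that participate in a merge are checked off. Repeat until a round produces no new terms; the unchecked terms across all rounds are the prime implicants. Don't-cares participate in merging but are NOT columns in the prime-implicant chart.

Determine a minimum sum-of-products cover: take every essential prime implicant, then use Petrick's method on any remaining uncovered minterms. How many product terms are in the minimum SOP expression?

7

[col 0] 00001*, 00010*, 00011*, 00100*, 00101*, 00110*, 00111*, 01000*, 01001*, 01010*, 01100*, 01101*, 01110*, 01111*, 10011*, 10110*, 10111*, 11000*, 11001*, 11010*, 11011*, 11100*, 11101*, 11111*
[col 1] -0011*, -0110*, -0111*, -1000*, -1001*, -1010*, -1100*, -1101*, -1111*, 0-001*, 0-010*, 0-100*, 0-101*, 0-110*, 0-111*, 00-01*, 00-10*, 00-11*, 000-1*, 0001-*, 001-0*, 001-1*, 0010-*, 0011-*, 01-00*, 01-01*, 01-10*, 010-0*, 0100-*, 011-0*, 011-1*, 0110-*, 0111-*, 1-011*, 1-111*, 10-11*, 1011-*, 11-00*, 11-01*, 11-11*, 110-0*, 110-1*, 1100-*, 1101-*, 111-1*, 1110-*
[col 2] --111, -0-11, -011-, -1-00*, -1-01*, -10-0, -100-*, -11-1, -110-*, 0--01, 0--10, 0-1-0*, 0-1-1*, 0-10-*, 0-11-*, 00--1, 00-1-, 001--*, 01--0, 01-0-*, 011--*, 1--11, 11--1, 11-0-*, 110--
[col 3] -1-0-, 0-1--
Prime implicants: --111, -0-11, -011-, -1-0-, -10-0, -11-1, 0--01, 0--10, 0-1--, 00--1, 00-1-, 01--0, 1--11, 11--1, 110--
PI chart (minterm → PIs covering it):
  1 | 0--01,00--1
  2 | 0--10,00-1-
  3 | -0-11,00--1,00-1-
  4 | 0-1--  (sole → essential)
  5 | 0--01,0-1--,00--1
  6 | -011-,0--10,0-1--,00-1-
  7 | --111,-0-11,-011-,0-1--,00--1,00-1-
  8 | -1-0-,-10-0,01--0
  9 | -1-0-,0--01
  10 | -10-0,0--10,01--0
  12 | -1-0-,0-1--,01--0
  13 | -1-0-,-11-1,0--01,0-1--
  14 | 0--10,0-1--,01--0
  15 | --111,-11-1,0-1--
  19 | -0-11,1--11
  22 | -011-  (sole → essential)
  23 | --111,-0-11,-011-,1--11
  24 | -1-0-,-10-0,110--
  25 | -1-0-,11--1,110--
  26 | -10-0,110--
  27 | 1--11,11--1,110--
  28 | -1-0-  (sole → essential)
  29 | -1-0-,-11-1,11--1
  31 | --111,-11-1,1--11,11--1
Essential prime implicants: -011-, -1-0-, 0-1--
Petrick residual → -10-0, 0--01, 00-1-, 1--11
Minimum SOP uses 7 PIs: b'cd + bd' + bc'e' + a'd'e + a'c + a'b'd + ade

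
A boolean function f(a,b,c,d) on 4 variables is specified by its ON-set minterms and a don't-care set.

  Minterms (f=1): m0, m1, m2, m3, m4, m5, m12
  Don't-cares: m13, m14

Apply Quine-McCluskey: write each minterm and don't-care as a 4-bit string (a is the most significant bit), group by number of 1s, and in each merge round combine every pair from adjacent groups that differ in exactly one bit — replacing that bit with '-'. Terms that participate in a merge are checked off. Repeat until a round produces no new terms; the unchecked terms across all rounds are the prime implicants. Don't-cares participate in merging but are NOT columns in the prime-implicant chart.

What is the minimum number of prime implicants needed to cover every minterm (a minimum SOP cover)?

2

size-2^0 implicants → 0000(✓)  0001(✓)  0010(✓)  0011(✓)  0100(✓)  0101(✓)  1100(✓)  1101(✓)  1110(✓)
size-2^1 implicants → -100(✓)  -101(✓)  0-00(✓)  0-01(✓)  00-0(✓)  00-1(✓)  000-(✓)  001-(✓)  010-(✓)  11-0  110-(✓)
size-2^2 implicants → -10-  0-0-  00--
Unchecked terms (primes): -10-, 0-0-, 00--, 11-0
Minterm coverage:
  m0 ⊆ 0-0-,00--
  m1 ⊆ 0-0-,00--
  m2 ⊆ 00-- [E]
  m3 ⊆ 00-- [E]
  m4 ⊆ -10-,0-0-
  m5 ⊆ -10-,0-0-
  m12 ⊆ -10-,11-0
E = {00--}
Petrick residual → -10-
Cover = bc' + a'b'  |cover|=2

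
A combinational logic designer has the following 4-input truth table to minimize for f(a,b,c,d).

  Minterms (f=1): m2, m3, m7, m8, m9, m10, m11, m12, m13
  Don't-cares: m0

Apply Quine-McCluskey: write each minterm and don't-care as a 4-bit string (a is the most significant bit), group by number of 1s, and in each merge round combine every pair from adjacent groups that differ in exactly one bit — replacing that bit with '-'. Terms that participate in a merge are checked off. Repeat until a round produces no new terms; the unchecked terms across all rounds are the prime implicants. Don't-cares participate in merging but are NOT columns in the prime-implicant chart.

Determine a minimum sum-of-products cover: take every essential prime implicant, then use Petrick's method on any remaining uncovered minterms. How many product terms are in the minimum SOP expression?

[col 0] 0000*, 0010*, 0011*, 0111*, 1000*, 1001*, 1010*, 1011*, 1100*, 1101*
[col 1] -000*, -010*, -011*, 0-11, 00-0*, 001-*, 1-00*, 1-01*, 10-0*, 10-1*, 100-*, 101-*, 110-*
[col 2] -0-0, -01-, 1-0-, 10--
Prime implicants: -0-0, -01-, 0-11, 1-0-, 10--
PI chart (minterm → PIs covering it):
  2 | -0-0,-01-
  3 | -01-,0-11
  7 | 0-11  (sole → essential)
  8 | -0-0,1-0-,10--
  9 | 1-0-,10--
  10 | -0-0,-01-,10--
  11 | -01-,10--
  12 | 1-0-  (sole → essential)
  13 | 1-0-  (sole → essential)
Essential prime implicants: 0-11, 1-0-
Petrick residual → -01-
Minimum SOP uses 3 PIs: b'c + a'cd + ac'

3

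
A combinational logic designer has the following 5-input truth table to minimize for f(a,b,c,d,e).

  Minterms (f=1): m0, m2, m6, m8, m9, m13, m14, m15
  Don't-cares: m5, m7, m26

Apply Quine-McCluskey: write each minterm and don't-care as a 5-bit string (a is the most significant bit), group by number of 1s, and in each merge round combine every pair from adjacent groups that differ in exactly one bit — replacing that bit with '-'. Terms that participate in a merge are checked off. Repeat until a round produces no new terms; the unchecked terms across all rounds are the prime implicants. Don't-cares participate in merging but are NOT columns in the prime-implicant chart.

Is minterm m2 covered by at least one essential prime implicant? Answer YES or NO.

Round 0: 00000✓ 00010✓ 00101✓ 00110✓ 00111✓ 01000✓ 01001✓ 01101✓ 01110✓ 01111✓ 11010
Round 1: 0-000 0-101✓ 0-110✓ 0-111✓ 00-10 000-0 001-1✓ 0011-✓ 01-01 0100- 011-1✓ 0111-✓
Round 2: 0-1-1 0-11-
PIs = {0-000, 0-1-1, 0-11-, 00-10, 000-0, 01-01, 0100-, 11010}
Coverage chart:
  m0: 0-000,000-0
  m2: 00-10,000-0
  m6: 0-11-,00-10
  m8: 0-000,0100-
  m9: 01-01,0100-
  m13: 0-1-1,01-01
  m14: 0-11- ←essential
  m15: 0-1-1,0-11-
Essential: 0-11-

NO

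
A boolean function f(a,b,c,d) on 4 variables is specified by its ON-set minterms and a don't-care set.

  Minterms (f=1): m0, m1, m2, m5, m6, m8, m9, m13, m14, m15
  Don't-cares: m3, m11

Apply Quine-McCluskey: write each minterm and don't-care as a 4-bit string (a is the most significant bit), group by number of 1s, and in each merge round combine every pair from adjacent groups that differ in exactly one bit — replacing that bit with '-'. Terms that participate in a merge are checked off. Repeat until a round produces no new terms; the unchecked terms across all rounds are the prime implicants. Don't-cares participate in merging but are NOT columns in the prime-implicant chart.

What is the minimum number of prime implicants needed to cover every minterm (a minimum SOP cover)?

[col 0] 0000*, 0001*, 0010*, 0011*, 0101*, 0110*, 1000*, 1001*, 1011*, 1101*, 1110*, 1111*
[col 1] -000*, -001*, -011*, -101*, -110, 0-01*, 0-10, 00-0*, 00-1*, 000-*, 001-*, 1-01*, 1-11*, 10-1*, 100-*, 11-1*, 111-
[col 2] --01, -0-1, -00-, 00--, 1--1
Prime implicants: --01, -0-1, -00-, -110, 0-10, 00--, 1--1, 111-
PI chart (minterm → PIs covering it):
  0 | -00-,00--
  1 | --01,-0-1,-00-,00--
  2 | 0-10,00--
  5 | --01  (sole → essential)
  6 | -110,0-10
  8 | -00-  (sole → essential)
  9 | --01,-0-1,-00-,1--1
  13 | --01,1--1
  14 | -110,111-
  15 | 1--1,111-
Essential prime implicants: --01, -00-
Petrick residual → 0-10, 111-
Minimum SOP uses 4 PIs: c'd + b'c' + a'cd' + abc

4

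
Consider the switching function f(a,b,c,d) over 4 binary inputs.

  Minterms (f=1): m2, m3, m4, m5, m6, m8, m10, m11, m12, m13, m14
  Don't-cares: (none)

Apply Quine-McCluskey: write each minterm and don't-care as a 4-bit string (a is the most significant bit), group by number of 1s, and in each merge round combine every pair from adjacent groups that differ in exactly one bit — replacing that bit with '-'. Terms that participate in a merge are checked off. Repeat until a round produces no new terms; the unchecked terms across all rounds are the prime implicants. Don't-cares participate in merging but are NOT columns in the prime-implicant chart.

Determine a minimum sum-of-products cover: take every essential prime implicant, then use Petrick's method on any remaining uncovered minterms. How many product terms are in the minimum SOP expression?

Round 0: 0010✓ 0011✓ 0100✓ 0101✓ 0110✓ 1000✓ 1010✓ 1011✓ 1100✓ 1101✓ 1110✓
Round 1: -010✓ -011✓ -100✓ -101✓ -110✓ 0-10✓ 001-✓ 01-0✓ 010-✓ 1-00✓ 1-10✓ 10-0✓ 101-✓ 11-0✓ 110-✓
Round 2: --10 -01- -1-0 -10- 1--0
PIs = {--10, -01-, -1-0, -10-, 1--0}
Coverage chart:
  m2: --10,-01-
  m3: -01- ←essential
  m4: -1-0,-10-
  m5: -10- ←essential
  m6: --10,-1-0
  m8: 1--0 ←essential
  m10: --10,-01-,1--0
  m11: -01- ←essential
  m12: -1-0,-10-,1--0
  m13: -10- ←essential
  m14: --10,-1-0,1--0
Essential: -01-, -10-, 1--0
Petrick residual → --10
Min cover (4 terms): cd' + b'c + bc' + ad'

4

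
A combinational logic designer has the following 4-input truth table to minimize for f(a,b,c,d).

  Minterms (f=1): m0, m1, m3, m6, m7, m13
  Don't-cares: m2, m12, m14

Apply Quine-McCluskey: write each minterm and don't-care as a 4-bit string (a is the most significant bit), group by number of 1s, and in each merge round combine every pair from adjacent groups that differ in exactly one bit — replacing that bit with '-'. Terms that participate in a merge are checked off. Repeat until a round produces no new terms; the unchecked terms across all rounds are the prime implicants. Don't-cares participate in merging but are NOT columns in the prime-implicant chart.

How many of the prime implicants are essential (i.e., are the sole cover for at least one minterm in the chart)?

3

[col 0] 0000*, 0001*, 0010*, 0011*, 0110*, 0111*, 1100*, 1101*, 1110*
[col 1] -110, 0-10*, 0-11*, 00-0*, 00-1*, 000-*, 001-*, 011-*, 11-0, 110-
[col 2] 0-1-, 00--
Prime implicants: -110, 0-1-, 00--, 11-0, 110-
PI chart (minterm → PIs covering it):
  0 | 00--  (sole → essential)
  1 | 00--  (sole → essential)
  3 | 0-1-,00--
  6 | -110,0-1-
  7 | 0-1-  (sole → essential)
  13 | 110-  (sole → essential)
Essential prime implicants: 0-1-, 00--, 110-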